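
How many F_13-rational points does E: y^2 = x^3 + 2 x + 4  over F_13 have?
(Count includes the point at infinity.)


For each x in F_13, count y with y^2 = x^3 + 2 x + 4 mod 13:
  x = 0: RHS = 4, y in [2, 11]  -> 2 point(s)
  x = 2: RHS = 3, y in [4, 9]  -> 2 point(s)
  x = 5: RHS = 9, y in [3, 10]  -> 2 point(s)
  x = 7: RHS = 10, y in [6, 7]  -> 2 point(s)
  x = 8: RHS = 12, y in [5, 8]  -> 2 point(s)
  x = 9: RHS = 10, y in [6, 7]  -> 2 point(s)
  x = 10: RHS = 10, y in [6, 7]  -> 2 point(s)
  x = 12: RHS = 1, y in [1, 12]  -> 2 point(s)
Affine points: 16. Add the point at infinity: total = 17.

#E(F_13) = 17


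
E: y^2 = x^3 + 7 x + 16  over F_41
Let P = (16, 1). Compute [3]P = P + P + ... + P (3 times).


k = 3 = 11_2 (binary, LSB first: 11)
Double-and-add from P = (16, 1):
  bit 0 = 1: acc = O + (16, 1) = (16, 1)
  bit 1 = 1: acc = (16, 1) + (13, 34) = (10, 15)

3P = (10, 15)


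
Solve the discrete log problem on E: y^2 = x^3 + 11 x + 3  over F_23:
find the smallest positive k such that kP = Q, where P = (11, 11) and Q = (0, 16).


Enumerate multiples of P until we hit Q = (0, 16):
  1P = (11, 11)
  2P = (14, 7)
  3P = (10, 3)
  4P = (20, 9)
  5P = (0, 7)
  6P = (7, 3)
  7P = (9, 16)
  8P = (15, 22)
  9P = (6, 20)
  10P = (12, 0)
  11P = (6, 3)
  12P = (15, 1)
  13P = (9, 7)
  14P = (7, 20)
  15P = (0, 16)
Match found at i = 15.

k = 15


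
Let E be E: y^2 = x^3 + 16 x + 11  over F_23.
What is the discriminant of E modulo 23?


4 a^3 + 27 b^2 = 4*16^3 + 27*11^2 = 16384 + 3267 = 19651
Delta = -16 * (19651) = -314416
Delta mod 23 = 17

Delta = 17 (mod 23)


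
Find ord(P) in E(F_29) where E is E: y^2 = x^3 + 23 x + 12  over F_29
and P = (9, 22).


Compute successive multiples of P until we hit O:
  1P = (9, 22)
  2P = (24, 2)
  3P = (1, 6)
  4P = (23, 8)
  5P = (27, 25)
  6P = (18, 20)
  7P = (11, 1)
  8P = (25, 1)
  ... (continuing to 36P)
  36P = O

ord(P) = 36


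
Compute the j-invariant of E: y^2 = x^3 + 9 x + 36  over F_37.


Delta = -16(4 a^3 + 27 b^2) mod 37 = 13
-1728 * (4 a)^3 = -1728 * (4*9)^3 mod 37 = 26
j = 26 * 13^(-1) mod 37 = 2

j = 2 (mod 37)


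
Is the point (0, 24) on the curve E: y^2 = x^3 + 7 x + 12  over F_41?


Check whether y^2 = x^3 + 7 x + 12 (mod 41) for (x, y) = (0, 24).
LHS: y^2 = 24^2 mod 41 = 2
RHS: x^3 + 7 x + 12 = 0^3 + 7*0 + 12 mod 41 = 12
LHS != RHS

No, not on the curve


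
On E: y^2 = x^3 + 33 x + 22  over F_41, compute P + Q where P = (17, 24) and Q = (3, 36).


P != Q, so use the chord formula.
s = (y2 - y1) / (x2 - x1) = (12) / (27) mod 41 = 5
x3 = s^2 - x1 - x2 mod 41 = 5^2 - 17 - 3 = 5
y3 = s (x1 - x3) - y1 mod 41 = 5 * (17 - 5) - 24 = 36

P + Q = (5, 36)


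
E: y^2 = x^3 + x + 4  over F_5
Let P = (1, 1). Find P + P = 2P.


Doubling: s = (3 x1^2 + a) / (2 y1)
s = (3*1^2 + 1) / (2*1) mod 5 = 2
x3 = s^2 - 2 x1 mod 5 = 2^2 - 2*1 = 2
y3 = s (x1 - x3) - y1 mod 5 = 2 * (1 - 2) - 1 = 2

2P = (2, 2)


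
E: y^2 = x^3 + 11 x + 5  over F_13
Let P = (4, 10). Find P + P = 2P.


Doubling: s = (3 x1^2 + a) / (2 y1)
s = (3*4^2 + 11) / (2*10) mod 13 = 1
x3 = s^2 - 2 x1 mod 13 = 1^2 - 2*4 = 6
y3 = s (x1 - x3) - y1 mod 13 = 1 * (4 - 6) - 10 = 1

2P = (6, 1)


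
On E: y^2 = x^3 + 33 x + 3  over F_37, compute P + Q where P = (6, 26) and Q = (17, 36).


P != Q, so use the chord formula.
s = (y2 - y1) / (x2 - x1) = (10) / (11) mod 37 = 11
x3 = s^2 - x1 - x2 mod 37 = 11^2 - 6 - 17 = 24
y3 = s (x1 - x3) - y1 mod 37 = 11 * (6 - 24) - 26 = 35

P + Q = (24, 35)


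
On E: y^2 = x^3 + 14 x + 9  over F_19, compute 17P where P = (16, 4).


k = 17 = 10001_2 (binary, LSB first: 10001)
Double-and-add from P = (16, 4):
  bit 0 = 1: acc = O + (16, 4) = (16, 4)
  bit 1 = 0: acc unchanged = (16, 4)
  bit 2 = 0: acc unchanged = (16, 4)
  bit 3 = 0: acc unchanged = (16, 4)
  bit 4 = 1: acc = (16, 4) + (17, 12) = (12, 9)

17P = (12, 9)


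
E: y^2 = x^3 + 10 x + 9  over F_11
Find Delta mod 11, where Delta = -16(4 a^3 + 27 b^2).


4 a^3 + 27 b^2 = 4*10^3 + 27*9^2 = 4000 + 2187 = 6187
Delta = -16 * (6187) = -98992
Delta mod 11 = 8

Delta = 8 (mod 11)


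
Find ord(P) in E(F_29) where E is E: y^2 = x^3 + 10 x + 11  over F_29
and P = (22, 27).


Compute successive multiples of P until we hit O:
  1P = (22, 27)
  2P = (23, 5)
  3P = (4, 12)
  4P = (19, 19)
  5P = (8, 20)
  6P = (21, 17)
  7P = (28, 0)
  8P = (21, 12)
  ... (continuing to 14P)
  14P = O

ord(P) = 14


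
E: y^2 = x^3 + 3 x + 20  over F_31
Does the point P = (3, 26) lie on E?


Check whether y^2 = x^3 + 3 x + 20 (mod 31) for (x, y) = (3, 26).
LHS: y^2 = 26^2 mod 31 = 25
RHS: x^3 + 3 x + 20 = 3^3 + 3*3 + 20 mod 31 = 25
LHS = RHS

Yes, on the curve


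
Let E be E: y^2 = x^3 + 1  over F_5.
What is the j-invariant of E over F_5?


Delta = -16(4 a^3 + 27 b^2) mod 5 = 3
-1728 * (4 a)^3 = -1728 * (4*0)^3 mod 5 = 0
j = 0 * 3^(-1) mod 5 = 0

j = 0 (mod 5)


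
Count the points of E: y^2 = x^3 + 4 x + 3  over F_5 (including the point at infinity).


For each x in F_5, count y with y^2 = x^3 + 4 x + 3 mod 5:
  x = 2: RHS = 4, y in [2, 3]  -> 2 point(s)
Affine points: 2. Add the point at infinity: total = 3.

#E(F_5) = 3


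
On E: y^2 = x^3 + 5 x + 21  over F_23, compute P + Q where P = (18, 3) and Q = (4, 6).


P != Q, so use the chord formula.
s = (y2 - y1) / (x2 - x1) = (3) / (9) mod 23 = 8
x3 = s^2 - x1 - x2 mod 23 = 8^2 - 18 - 4 = 19
y3 = s (x1 - x3) - y1 mod 23 = 8 * (18 - 19) - 3 = 12

P + Q = (19, 12)


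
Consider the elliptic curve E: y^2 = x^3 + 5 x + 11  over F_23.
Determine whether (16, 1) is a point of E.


Check whether y^2 = x^3 + 5 x + 11 (mod 23) for (x, y) = (16, 1).
LHS: y^2 = 1^2 mod 23 = 1
RHS: x^3 + 5 x + 11 = 16^3 + 5*16 + 11 mod 23 = 1
LHS = RHS

Yes, on the curve


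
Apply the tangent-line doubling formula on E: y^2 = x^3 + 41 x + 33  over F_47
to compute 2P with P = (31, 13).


Doubling: s = (3 x1^2 + a) / (2 y1)
s = (3*31^2 + 41) / (2*13) mod 47 = 4
x3 = s^2 - 2 x1 mod 47 = 4^2 - 2*31 = 1
y3 = s (x1 - x3) - y1 mod 47 = 4 * (31 - 1) - 13 = 13

2P = (1, 13)


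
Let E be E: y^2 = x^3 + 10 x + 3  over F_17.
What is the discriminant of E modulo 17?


4 a^3 + 27 b^2 = 4*10^3 + 27*3^2 = 4000 + 243 = 4243
Delta = -16 * (4243) = -67888
Delta mod 17 = 10

Delta = 10 (mod 17)


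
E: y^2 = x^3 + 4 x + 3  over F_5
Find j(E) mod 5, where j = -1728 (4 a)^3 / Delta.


Delta = -16(4 a^3 + 27 b^2) mod 5 = 1
-1728 * (4 a)^3 = -1728 * (4*4)^3 mod 5 = 2
j = 2 * 1^(-1) mod 5 = 2

j = 2 (mod 5)


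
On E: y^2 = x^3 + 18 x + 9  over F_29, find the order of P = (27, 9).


Compute successive multiples of P until we hit O:
  1P = (27, 9)
  2P = (10, 0)
  3P = (27, 20)
  4P = O

ord(P) = 4


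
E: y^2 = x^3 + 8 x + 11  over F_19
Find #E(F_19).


For each x in F_19, count y with y^2 = x^3 + 8 x + 11 mod 19:
  x = 0: RHS = 11, y in [7, 12]  -> 2 point(s)
  x = 1: RHS = 1, y in [1, 18]  -> 2 point(s)
  x = 2: RHS = 16, y in [4, 15]  -> 2 point(s)
  x = 3: RHS = 5, y in [9, 10]  -> 2 point(s)
  x = 5: RHS = 5, y in [9, 10]  -> 2 point(s)
  x = 6: RHS = 9, y in [3, 16]  -> 2 point(s)
  x = 7: RHS = 11, y in [7, 12]  -> 2 point(s)
  x = 8: RHS = 17, y in [6, 13]  -> 2 point(s)
  x = 11: RHS = 5, y in [9, 10]  -> 2 point(s)
  x = 12: RHS = 11, y in [7, 12]  -> 2 point(s)
  x = 14: RHS = 17, y in [6, 13]  -> 2 point(s)
  x = 16: RHS = 17, y in [6, 13]  -> 2 point(s)
  x = 17: RHS = 6, y in [5, 14]  -> 2 point(s)
Affine points: 26. Add the point at infinity: total = 27.

#E(F_19) = 27


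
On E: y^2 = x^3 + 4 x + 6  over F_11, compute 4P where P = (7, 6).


k = 4 = 100_2 (binary, LSB first: 001)
Double-and-add from P = (7, 6):
  bit 0 = 0: acc unchanged = O
  bit 1 = 0: acc unchanged = O
  bit 2 = 1: acc = O + (2, 0) = (2, 0)

4P = (2, 0)


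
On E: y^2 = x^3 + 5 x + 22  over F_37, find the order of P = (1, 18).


Compute successive multiples of P until we hit O:
  1P = (1, 18)
  2P = (25, 26)
  3P = (7, 17)
  4P = (28, 5)
  5P = (33, 7)
  6P = (33, 30)
  7P = (28, 32)
  8P = (7, 20)
  ... (continuing to 11P)
  11P = O

ord(P) = 11


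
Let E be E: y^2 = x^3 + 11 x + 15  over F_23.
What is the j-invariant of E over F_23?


Delta = -16(4 a^3 + 27 b^2) mod 23 = 6
-1728 * (4 a)^3 = -1728 * (4*11)^3 mod 23 = 1
j = 1 * 6^(-1) mod 23 = 4

j = 4 (mod 23)


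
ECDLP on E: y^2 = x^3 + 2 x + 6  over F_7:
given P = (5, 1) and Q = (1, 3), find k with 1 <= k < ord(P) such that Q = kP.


Enumerate multiples of P until we hit Q = (1, 3):
  1P = (5, 1)
  2P = (4, 6)
  3P = (2, 5)
  4P = (1, 3)
Match found at i = 4.

k = 4


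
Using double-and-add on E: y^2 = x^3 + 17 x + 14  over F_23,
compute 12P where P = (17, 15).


k = 12 = 1100_2 (binary, LSB first: 0011)
Double-and-add from P = (17, 15):
  bit 0 = 0: acc unchanged = O
  bit 1 = 0: acc unchanged = O
  bit 2 = 1: acc = O + (21, 15) = (21, 15)
  bit 3 = 1: acc = (21, 15) + (16, 9) = (4, 10)

12P = (4, 10)


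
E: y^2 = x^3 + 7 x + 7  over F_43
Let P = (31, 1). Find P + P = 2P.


Doubling: s = (3 x1^2 + a) / (2 y1)
s = (3*31^2 + 7) / (2*1) mod 43 = 26
x3 = s^2 - 2 x1 mod 43 = 26^2 - 2*31 = 12
y3 = s (x1 - x3) - y1 mod 43 = 26 * (31 - 12) - 1 = 20

2P = (12, 20)


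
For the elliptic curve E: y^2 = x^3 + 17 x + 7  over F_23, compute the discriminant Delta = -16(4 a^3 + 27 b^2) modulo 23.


4 a^3 + 27 b^2 = 4*17^3 + 27*7^2 = 19652 + 1323 = 20975
Delta = -16 * (20975) = -335600
Delta mod 23 = 16

Delta = 16 (mod 23)


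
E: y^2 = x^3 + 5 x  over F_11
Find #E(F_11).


For each x in F_11, count y with y^2 = x^3 + 5 x + 0 mod 11:
  x = 0: RHS = 0, y in [0]  -> 1 point(s)
  x = 3: RHS = 9, y in [3, 8]  -> 2 point(s)
  x = 6: RHS = 4, y in [2, 9]  -> 2 point(s)
  x = 7: RHS = 4, y in [2, 9]  -> 2 point(s)
  x = 9: RHS = 4, y in [2, 9]  -> 2 point(s)
  x = 10: RHS = 5, y in [4, 7]  -> 2 point(s)
Affine points: 11. Add the point at infinity: total = 12.

#E(F_11) = 12


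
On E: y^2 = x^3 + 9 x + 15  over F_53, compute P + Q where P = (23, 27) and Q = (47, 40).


P != Q, so use the chord formula.
s = (y2 - y1) / (x2 - x1) = (13) / (24) mod 53 = 16
x3 = s^2 - x1 - x2 mod 53 = 16^2 - 23 - 47 = 27
y3 = s (x1 - x3) - y1 mod 53 = 16 * (23 - 27) - 27 = 15

P + Q = (27, 15)


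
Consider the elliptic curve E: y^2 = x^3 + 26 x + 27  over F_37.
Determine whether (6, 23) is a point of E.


Check whether y^2 = x^3 + 26 x + 27 (mod 37) for (x, y) = (6, 23).
LHS: y^2 = 23^2 mod 37 = 11
RHS: x^3 + 26 x + 27 = 6^3 + 26*6 + 27 mod 37 = 29
LHS != RHS

No, not on the curve


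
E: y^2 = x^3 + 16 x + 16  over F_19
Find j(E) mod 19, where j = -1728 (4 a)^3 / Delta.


Delta = -16(4 a^3 + 27 b^2) mod 19 = 6
-1728 * (4 a)^3 = -1728 * (4*16)^3 mod 19 = 1
j = 1 * 6^(-1) mod 19 = 16

j = 16 (mod 19)


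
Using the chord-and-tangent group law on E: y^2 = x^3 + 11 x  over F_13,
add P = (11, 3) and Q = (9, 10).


P != Q, so use the chord formula.
s = (y2 - y1) / (x2 - x1) = (7) / (11) mod 13 = 3
x3 = s^2 - x1 - x2 mod 13 = 3^2 - 11 - 9 = 2
y3 = s (x1 - x3) - y1 mod 13 = 3 * (11 - 2) - 3 = 11

P + Q = (2, 11)


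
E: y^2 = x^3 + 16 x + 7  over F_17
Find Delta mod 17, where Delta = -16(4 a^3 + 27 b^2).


4 a^3 + 27 b^2 = 4*16^3 + 27*7^2 = 16384 + 1323 = 17707
Delta = -16 * (17707) = -283312
Delta mod 17 = 10

Delta = 10 (mod 17)


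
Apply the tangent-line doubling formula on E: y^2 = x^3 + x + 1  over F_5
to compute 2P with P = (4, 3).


Doubling: s = (3 x1^2 + a) / (2 y1)
s = (3*4^2 + 1) / (2*3) mod 5 = 4
x3 = s^2 - 2 x1 mod 5 = 4^2 - 2*4 = 3
y3 = s (x1 - x3) - y1 mod 5 = 4 * (4 - 3) - 3 = 1

2P = (3, 1)


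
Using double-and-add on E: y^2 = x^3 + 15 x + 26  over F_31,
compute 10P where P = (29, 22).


k = 10 = 1010_2 (binary, LSB first: 0101)
Double-and-add from P = (29, 22):
  bit 0 = 0: acc unchanged = O
  bit 1 = 1: acc = O + (14, 2) = (14, 2)
  bit 2 = 0: acc unchanged = (14, 2)
  bit 3 = 1: acc = (14, 2) + (20, 24) = (7, 3)

10P = (7, 3)


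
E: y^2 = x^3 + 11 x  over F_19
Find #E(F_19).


For each x in F_19, count y with y^2 = x^3 + 11 x + 0 mod 19:
  x = 0: RHS = 0, y in [0]  -> 1 point(s)
  x = 2: RHS = 11, y in [7, 12]  -> 2 point(s)
  x = 5: RHS = 9, y in [3, 16]  -> 2 point(s)
  x = 6: RHS = 16, y in [4, 15]  -> 2 point(s)
  x = 8: RHS = 11, y in [7, 12]  -> 2 point(s)
  x = 9: RHS = 11, y in [7, 12]  -> 2 point(s)
  x = 12: RHS = 17, y in [6, 13]  -> 2 point(s)
  x = 15: RHS = 6, y in [5, 14]  -> 2 point(s)
  x = 16: RHS = 16, y in [4, 15]  -> 2 point(s)
  x = 18: RHS = 7, y in [8, 11]  -> 2 point(s)
Affine points: 19. Add the point at infinity: total = 20.

#E(F_19) = 20


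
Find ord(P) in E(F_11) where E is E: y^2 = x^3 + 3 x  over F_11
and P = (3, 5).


Compute successive multiples of P until we hit O:
  1P = (3, 5)
  2P = (3, 6)
  3P = O

ord(P) = 3


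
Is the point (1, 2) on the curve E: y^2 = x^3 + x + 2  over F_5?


Check whether y^2 = x^3 + 1 x + 2 (mod 5) for (x, y) = (1, 2).
LHS: y^2 = 2^2 mod 5 = 4
RHS: x^3 + 1 x + 2 = 1^3 + 1*1 + 2 mod 5 = 4
LHS = RHS

Yes, on the curve


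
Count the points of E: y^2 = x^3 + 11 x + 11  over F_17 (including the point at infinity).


For each x in F_17, count y with y^2 = x^3 + 11 x + 11 mod 17:
  x = 4: RHS = 0, y in [0]  -> 1 point(s)
  x = 5: RHS = 4, y in [2, 15]  -> 2 point(s)
  x = 6: RHS = 4, y in [2, 15]  -> 2 point(s)
  x = 8: RHS = 16, y in [4, 13]  -> 2 point(s)
  x = 10: RHS = 16, y in [4, 13]  -> 2 point(s)
  x = 11: RHS = 1, y in [1, 16]  -> 2 point(s)
  x = 12: RHS = 1, y in [1, 16]  -> 2 point(s)
  x = 14: RHS = 2, y in [6, 11]  -> 2 point(s)
  x = 15: RHS = 15, y in [7, 10]  -> 2 point(s)
  x = 16: RHS = 16, y in [4, 13]  -> 2 point(s)
Affine points: 19. Add the point at infinity: total = 20.

#E(F_17) = 20


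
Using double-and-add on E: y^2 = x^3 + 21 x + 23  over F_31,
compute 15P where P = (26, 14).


k = 15 = 1111_2 (binary, LSB first: 1111)
Double-and-add from P = (26, 14):
  bit 0 = 1: acc = O + (26, 14) = (26, 14)
  bit 1 = 1: acc = (26, 14) + (11, 2) = (12, 22)
  bit 2 = 1: acc = (12, 22) + (18, 8) = (3, 19)
  bit 3 = 1: acc = (3, 19) + (30, 30) = (23, 5)

15P = (23, 5)


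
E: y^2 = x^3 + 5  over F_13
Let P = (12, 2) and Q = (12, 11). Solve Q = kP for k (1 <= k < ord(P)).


Enumerate multiples of P until we hit Q = (12, 11):
  1P = (12, 2)
  2P = (5, 0)
  3P = (12, 11)
Match found at i = 3.

k = 3


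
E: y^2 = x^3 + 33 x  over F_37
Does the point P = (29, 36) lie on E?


Check whether y^2 = x^3 + 33 x + 0 (mod 37) for (x, y) = (29, 36).
LHS: y^2 = 36^2 mod 37 = 1
RHS: x^3 + 33 x + 0 = 29^3 + 33*29 + 0 mod 37 = 1
LHS = RHS

Yes, on the curve


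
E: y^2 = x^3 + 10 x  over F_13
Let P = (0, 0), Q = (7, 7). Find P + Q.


P != Q, so use the chord formula.
s = (y2 - y1) / (x2 - x1) = (7) / (7) mod 13 = 1
x3 = s^2 - x1 - x2 mod 13 = 1^2 - 0 - 7 = 7
y3 = s (x1 - x3) - y1 mod 13 = 1 * (0 - 7) - 0 = 6

P + Q = (7, 6)


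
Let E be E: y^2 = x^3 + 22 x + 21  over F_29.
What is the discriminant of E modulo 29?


4 a^3 + 27 b^2 = 4*22^3 + 27*21^2 = 42592 + 11907 = 54499
Delta = -16 * (54499) = -871984
Delta mod 29 = 17

Delta = 17 (mod 29)


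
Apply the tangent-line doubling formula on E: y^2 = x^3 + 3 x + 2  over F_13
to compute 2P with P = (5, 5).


Doubling: s = (3 x1^2 + a) / (2 y1)
s = (3*5^2 + 3) / (2*5) mod 13 = 0
x3 = s^2 - 2 x1 mod 13 = 0^2 - 2*5 = 3
y3 = s (x1 - x3) - y1 mod 13 = 0 * (5 - 3) - 5 = 8

2P = (3, 8)


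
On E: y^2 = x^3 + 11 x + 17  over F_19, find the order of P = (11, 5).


Compute successive multiples of P until we hit O:
  1P = (11, 5)
  2P = (8, 16)
  3P = (5, 11)
  4P = (4, 7)
  5P = (13, 1)
  6P = (18, 9)
  7P = (7, 0)
  8P = (18, 10)
  ... (continuing to 14P)
  14P = O

ord(P) = 14


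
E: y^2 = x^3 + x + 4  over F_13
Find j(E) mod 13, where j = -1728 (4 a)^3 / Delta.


Delta = -16(4 a^3 + 27 b^2) mod 13 = 5
-1728 * (4 a)^3 = -1728 * (4*1)^3 mod 13 = 12
j = 12 * 5^(-1) mod 13 = 5

j = 5 (mod 13)


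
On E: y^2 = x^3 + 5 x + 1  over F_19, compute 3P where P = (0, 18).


k = 3 = 11_2 (binary, LSB first: 11)
Double-and-add from P = (0, 18):
  bit 0 = 1: acc = O + (0, 18) = (0, 18)
  bit 1 = 1: acc = (0, 18) + (11, 0) = (0, 1)

3P = (0, 1)


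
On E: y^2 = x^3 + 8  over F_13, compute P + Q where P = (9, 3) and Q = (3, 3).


P != Q, so use the chord formula.
s = (y2 - y1) / (x2 - x1) = (0) / (7) mod 13 = 0
x3 = s^2 - x1 - x2 mod 13 = 0^2 - 9 - 3 = 1
y3 = s (x1 - x3) - y1 mod 13 = 0 * (9 - 1) - 3 = 10

P + Q = (1, 10)


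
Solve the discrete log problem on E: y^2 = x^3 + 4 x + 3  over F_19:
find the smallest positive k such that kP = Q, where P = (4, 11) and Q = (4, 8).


Enumerate multiples of P until we hit Q = (4, 8):
  1P = (4, 11)
  2P = (18, 6)
  3P = (17, 14)
  4P = (3, 17)
  5P = (10, 6)
  6P = (2, 0)
  7P = (10, 13)
  8P = (3, 2)
  9P = (17, 5)
  10P = (18, 13)
  11P = (4, 8)
Match found at i = 11.

k = 11


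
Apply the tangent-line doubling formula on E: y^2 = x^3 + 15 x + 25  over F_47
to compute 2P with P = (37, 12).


Doubling: s = (3 x1^2 + a) / (2 y1)
s = (3*37^2 + 15) / (2*12) mod 47 = 19
x3 = s^2 - 2 x1 mod 47 = 19^2 - 2*37 = 5
y3 = s (x1 - x3) - y1 mod 47 = 19 * (37 - 5) - 12 = 32

2P = (5, 32)


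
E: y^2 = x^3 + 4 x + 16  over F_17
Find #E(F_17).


For each x in F_17, count y with y^2 = x^3 + 4 x + 16 mod 17:
  x = 0: RHS = 16, y in [4, 13]  -> 2 point(s)
  x = 1: RHS = 4, y in [2, 15]  -> 2 point(s)
  x = 2: RHS = 15, y in [7, 10]  -> 2 point(s)
  x = 3: RHS = 4, y in [2, 15]  -> 2 point(s)
  x = 5: RHS = 8, y in [5, 12]  -> 2 point(s)
  x = 6: RHS = 1, y in [1, 16]  -> 2 point(s)
  x = 7: RHS = 13, y in [8, 9]  -> 2 point(s)
  x = 8: RHS = 16, y in [4, 13]  -> 2 point(s)
  x = 9: RHS = 16, y in [4, 13]  -> 2 point(s)
  x = 10: RHS = 2, y in [6, 11]  -> 2 point(s)
  x = 13: RHS = 4, y in [2, 15]  -> 2 point(s)
  x = 15: RHS = 0, y in [0]  -> 1 point(s)
Affine points: 23. Add the point at infinity: total = 24.

#E(F_17) = 24


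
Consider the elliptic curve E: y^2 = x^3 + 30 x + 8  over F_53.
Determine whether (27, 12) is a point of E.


Check whether y^2 = x^3 + 30 x + 8 (mod 53) for (x, y) = (27, 12).
LHS: y^2 = 12^2 mod 53 = 38
RHS: x^3 + 30 x + 8 = 27^3 + 30*27 + 8 mod 53 = 43
LHS != RHS

No, not on the curve


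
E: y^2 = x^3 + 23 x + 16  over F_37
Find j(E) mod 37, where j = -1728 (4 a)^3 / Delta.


Delta = -16(4 a^3 + 27 b^2) mod 37 = 15
-1728 * (4 a)^3 = -1728 * (4*23)^3 mod 37 = 31
j = 31 * 15^(-1) mod 37 = 7

j = 7 (mod 37)


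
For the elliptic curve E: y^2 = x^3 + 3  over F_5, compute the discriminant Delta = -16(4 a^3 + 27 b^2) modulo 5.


4 a^3 + 27 b^2 = 4*0^3 + 27*3^2 = 0 + 243 = 243
Delta = -16 * (243) = -3888
Delta mod 5 = 2

Delta = 2 (mod 5)


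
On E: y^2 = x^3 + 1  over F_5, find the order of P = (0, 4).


Compute successive multiples of P until we hit O:
  1P = (0, 4)
  2P = (0, 1)
  3P = O

ord(P) = 3


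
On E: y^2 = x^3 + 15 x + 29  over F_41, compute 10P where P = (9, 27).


k = 10 = 1010_2 (binary, LSB first: 0101)
Double-and-add from P = (9, 27):
  bit 0 = 0: acc unchanged = O
  bit 1 = 1: acc = O + (19, 30) = (19, 30)
  bit 2 = 0: acc unchanged = (19, 30)
  bit 3 = 1: acc = (19, 30) + (35, 25) = (10, 21)

10P = (10, 21)


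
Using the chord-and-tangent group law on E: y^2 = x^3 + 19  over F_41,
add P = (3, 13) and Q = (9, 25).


P != Q, so use the chord formula.
s = (y2 - y1) / (x2 - x1) = (12) / (6) mod 41 = 2
x3 = s^2 - x1 - x2 mod 41 = 2^2 - 3 - 9 = 33
y3 = s (x1 - x3) - y1 mod 41 = 2 * (3 - 33) - 13 = 9

P + Q = (33, 9)


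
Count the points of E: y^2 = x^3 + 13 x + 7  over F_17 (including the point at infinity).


For each x in F_17, count y with y^2 = x^3 + 13 x + 7 mod 17:
  x = 1: RHS = 4, y in [2, 15]  -> 2 point(s)
  x = 4: RHS = 4, y in [2, 15]  -> 2 point(s)
  x = 7: RHS = 16, y in [4, 13]  -> 2 point(s)
  x = 10: RHS = 15, y in [7, 10]  -> 2 point(s)
  x = 11: RHS = 2, y in [6, 11]  -> 2 point(s)
  x = 12: RHS = 4, y in [2, 15]  -> 2 point(s)
  x = 14: RHS = 9, y in [3, 14]  -> 2 point(s)
Affine points: 14. Add the point at infinity: total = 15.

#E(F_17) = 15


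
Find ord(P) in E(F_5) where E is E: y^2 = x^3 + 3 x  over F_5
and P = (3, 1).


Compute successive multiples of P until we hit O:
  1P = (3, 1)
  2P = (4, 4)
  3P = (2, 2)
  4P = (1, 2)
  5P = (0, 0)
  6P = (1, 3)
  7P = (2, 3)
  8P = (4, 1)
  ... (continuing to 10P)
  10P = O

ord(P) = 10


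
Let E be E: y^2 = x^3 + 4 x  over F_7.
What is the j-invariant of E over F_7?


Delta = -16(4 a^3 + 27 b^2) mod 7 = 6
-1728 * (4 a)^3 = -1728 * (4*4)^3 mod 7 = 1
j = 1 * 6^(-1) mod 7 = 6

j = 6 (mod 7)


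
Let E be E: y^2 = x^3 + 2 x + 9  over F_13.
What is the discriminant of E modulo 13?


4 a^3 + 27 b^2 = 4*2^3 + 27*9^2 = 32 + 2187 = 2219
Delta = -16 * (2219) = -35504
Delta mod 13 = 12

Delta = 12 (mod 13)


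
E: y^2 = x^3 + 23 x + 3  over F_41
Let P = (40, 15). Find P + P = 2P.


Doubling: s = (3 x1^2 + a) / (2 y1)
s = (3*40^2 + 23) / (2*15) mod 41 = 20
x3 = s^2 - 2 x1 mod 41 = 20^2 - 2*40 = 33
y3 = s (x1 - x3) - y1 mod 41 = 20 * (40 - 33) - 15 = 2

2P = (33, 2)


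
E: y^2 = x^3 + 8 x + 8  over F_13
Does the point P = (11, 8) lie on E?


Check whether y^2 = x^3 + 8 x + 8 (mod 13) for (x, y) = (11, 8).
LHS: y^2 = 8^2 mod 13 = 12
RHS: x^3 + 8 x + 8 = 11^3 + 8*11 + 8 mod 13 = 10
LHS != RHS

No, not on the curve


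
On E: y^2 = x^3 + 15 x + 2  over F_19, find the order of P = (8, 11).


Compute successive multiples of P until we hit O:
  1P = (8, 11)
  2P = (14, 12)
  3P = (6, 2)
  4P = (11, 4)
  5P = (16, 14)
  6P = (18, 9)
  7P = (9, 12)
  8P = (3, 13)
  ... (continuing to 20P)
  20P = O

ord(P) = 20


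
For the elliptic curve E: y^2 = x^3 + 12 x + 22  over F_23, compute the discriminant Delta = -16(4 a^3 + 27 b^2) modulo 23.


4 a^3 + 27 b^2 = 4*12^3 + 27*22^2 = 6912 + 13068 = 19980
Delta = -16 * (19980) = -319680
Delta mod 23 = 20

Delta = 20 (mod 23)


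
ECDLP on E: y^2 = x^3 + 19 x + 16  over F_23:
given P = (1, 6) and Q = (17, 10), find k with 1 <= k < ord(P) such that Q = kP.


Enumerate multiples of P until we hit Q = (17, 10):
  1P = (1, 6)
  2P = (2, 19)
  3P = (5, 11)
  4P = (20, 22)
  5P = (18, 16)
  6P = (17, 13)
  7P = (6, 22)
  8P = (6, 1)
  9P = (17, 10)
Match found at i = 9.

k = 9


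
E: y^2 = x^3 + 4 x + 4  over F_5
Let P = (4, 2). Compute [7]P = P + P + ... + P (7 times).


k = 7 = 111_2 (binary, LSB first: 111)
Double-and-add from P = (4, 2):
  bit 0 = 1: acc = O + (4, 2) = (4, 2)
  bit 1 = 1: acc = (4, 2) + (1, 2) = (0, 3)
  bit 2 = 1: acc = (0, 3) + (2, 0) = (4, 3)

7P = (4, 3)


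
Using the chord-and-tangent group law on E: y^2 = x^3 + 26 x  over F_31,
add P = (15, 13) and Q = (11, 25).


P != Q, so use the chord formula.
s = (y2 - y1) / (x2 - x1) = (12) / (27) mod 31 = 28
x3 = s^2 - x1 - x2 mod 31 = 28^2 - 15 - 11 = 14
y3 = s (x1 - x3) - y1 mod 31 = 28 * (15 - 14) - 13 = 15

P + Q = (14, 15)


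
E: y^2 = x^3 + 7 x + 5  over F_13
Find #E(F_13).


For each x in F_13, count y with y^2 = x^3 + 7 x + 5 mod 13:
  x = 1: RHS = 0, y in [0]  -> 1 point(s)
  x = 2: RHS = 1, y in [1, 12]  -> 2 point(s)
  x = 3: RHS = 1, y in [1, 12]  -> 2 point(s)
  x = 5: RHS = 9, y in [3, 10]  -> 2 point(s)
  x = 6: RHS = 3, y in [4, 9]  -> 2 point(s)
  x = 8: RHS = 1, y in [1, 12]  -> 2 point(s)
  x = 9: RHS = 4, y in [2, 11]  -> 2 point(s)
  x = 10: RHS = 9, y in [3, 10]  -> 2 point(s)
  x = 11: RHS = 9, y in [3, 10]  -> 2 point(s)
  x = 12: RHS = 10, y in [6, 7]  -> 2 point(s)
Affine points: 19. Add the point at infinity: total = 20.

#E(F_13) = 20


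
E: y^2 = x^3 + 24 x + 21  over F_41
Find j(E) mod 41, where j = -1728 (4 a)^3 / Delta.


Delta = -16(4 a^3 + 27 b^2) mod 41 = 18
-1728 * (4 a)^3 = -1728 * (4*24)^3 mod 41 = 18
j = 18 * 18^(-1) mod 41 = 1

j = 1 (mod 41)


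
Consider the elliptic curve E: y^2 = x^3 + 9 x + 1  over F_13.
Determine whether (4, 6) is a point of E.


Check whether y^2 = x^3 + 9 x + 1 (mod 13) for (x, y) = (4, 6).
LHS: y^2 = 6^2 mod 13 = 10
RHS: x^3 + 9 x + 1 = 4^3 + 9*4 + 1 mod 13 = 10
LHS = RHS

Yes, on the curve


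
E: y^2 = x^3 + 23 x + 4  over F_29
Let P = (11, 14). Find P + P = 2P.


Doubling: s = (3 x1^2 + a) / (2 y1)
s = (3*11^2 + 23) / (2*14) mod 29 = 20
x3 = s^2 - 2 x1 mod 29 = 20^2 - 2*11 = 1
y3 = s (x1 - x3) - y1 mod 29 = 20 * (11 - 1) - 14 = 12

2P = (1, 12)


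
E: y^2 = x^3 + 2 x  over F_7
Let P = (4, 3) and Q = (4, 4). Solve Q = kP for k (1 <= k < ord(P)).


Enumerate multiples of P until we hit Q = (4, 4):
  1P = (4, 3)
  2P = (0, 0)
  3P = (4, 4)
Match found at i = 3.

k = 3


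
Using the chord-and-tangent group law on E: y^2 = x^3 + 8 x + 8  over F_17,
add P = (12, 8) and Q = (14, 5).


P != Q, so use the chord formula.
s = (y2 - y1) / (x2 - x1) = (14) / (2) mod 17 = 7
x3 = s^2 - x1 - x2 mod 17 = 7^2 - 12 - 14 = 6
y3 = s (x1 - x3) - y1 mod 17 = 7 * (12 - 6) - 8 = 0

P + Q = (6, 0)


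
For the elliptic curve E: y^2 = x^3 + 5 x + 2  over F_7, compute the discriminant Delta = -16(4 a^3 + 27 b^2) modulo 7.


4 a^3 + 27 b^2 = 4*5^3 + 27*2^2 = 500 + 108 = 608
Delta = -16 * (608) = -9728
Delta mod 7 = 2

Delta = 2 (mod 7)


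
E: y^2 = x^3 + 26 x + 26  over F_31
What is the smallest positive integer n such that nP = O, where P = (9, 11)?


Compute successive multiples of P until we hit O:
  1P = (9, 11)
  2P = (15, 3)
  3P = (26, 22)
  4P = (5, 8)
  5P = (4, 16)
  6P = (19, 30)
  7P = (28, 18)
  8P = (29, 11)
  ... (continuing to 34P)
  34P = O

ord(P) = 34


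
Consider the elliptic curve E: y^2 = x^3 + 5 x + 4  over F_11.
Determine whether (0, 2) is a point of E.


Check whether y^2 = x^3 + 5 x + 4 (mod 11) for (x, y) = (0, 2).
LHS: y^2 = 2^2 mod 11 = 4
RHS: x^3 + 5 x + 4 = 0^3 + 5*0 + 4 mod 11 = 4
LHS = RHS

Yes, on the curve


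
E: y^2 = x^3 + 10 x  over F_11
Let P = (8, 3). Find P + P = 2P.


Doubling: s = (3 x1^2 + a) / (2 y1)
s = (3*8^2 + 10) / (2*3) mod 11 = 8
x3 = s^2 - 2 x1 mod 11 = 8^2 - 2*8 = 4
y3 = s (x1 - x3) - y1 mod 11 = 8 * (8 - 4) - 3 = 7

2P = (4, 7)


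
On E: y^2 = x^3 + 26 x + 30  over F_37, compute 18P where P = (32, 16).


k = 18 = 10010_2 (binary, LSB first: 01001)
Double-and-add from P = (32, 16):
  bit 0 = 0: acc unchanged = O
  bit 1 = 1: acc = O + (14, 20) = (14, 20)
  bit 2 = 0: acc unchanged = (14, 20)
  bit 3 = 0: acc unchanged = (14, 20)
  bit 4 = 1: acc = (14, 20) + (35, 9) = (34, 31)

18P = (34, 31)


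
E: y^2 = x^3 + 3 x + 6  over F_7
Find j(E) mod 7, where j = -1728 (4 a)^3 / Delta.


Delta = -16(4 a^3 + 27 b^2) mod 7 = 3
-1728 * (4 a)^3 = -1728 * (4*3)^3 mod 7 = 6
j = 6 * 3^(-1) mod 7 = 2

j = 2 (mod 7)


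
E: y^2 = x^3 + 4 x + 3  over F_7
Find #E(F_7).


For each x in F_7, count y with y^2 = x^3 + 4 x + 3 mod 7:
  x = 1: RHS = 1, y in [1, 6]  -> 2 point(s)
  x = 3: RHS = 0, y in [0]  -> 1 point(s)
  x = 5: RHS = 1, y in [1, 6]  -> 2 point(s)
Affine points: 5. Add the point at infinity: total = 6.

#E(F_7) = 6


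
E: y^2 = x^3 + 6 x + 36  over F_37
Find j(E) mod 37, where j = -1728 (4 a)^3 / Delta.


Delta = -16(4 a^3 + 27 b^2) mod 37 = 26
-1728 * (4 a)^3 = -1728 * (4*6)^3 mod 37 = 31
j = 31 * 26^(-1) mod 37 = 14

j = 14 (mod 37)


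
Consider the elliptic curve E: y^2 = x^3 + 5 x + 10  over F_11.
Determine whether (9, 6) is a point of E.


Check whether y^2 = x^3 + 5 x + 10 (mod 11) for (x, y) = (9, 6).
LHS: y^2 = 6^2 mod 11 = 3
RHS: x^3 + 5 x + 10 = 9^3 + 5*9 + 10 mod 11 = 3
LHS = RHS

Yes, on the curve


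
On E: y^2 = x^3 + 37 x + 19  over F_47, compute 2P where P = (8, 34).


Doubling: s = (3 x1^2 + a) / (2 y1)
s = (3*8^2 + 37) / (2*34) mod 47 = 40
x3 = s^2 - 2 x1 mod 47 = 40^2 - 2*8 = 33
y3 = s (x1 - x3) - y1 mod 47 = 40 * (8 - 33) - 34 = 0

2P = (33, 0)


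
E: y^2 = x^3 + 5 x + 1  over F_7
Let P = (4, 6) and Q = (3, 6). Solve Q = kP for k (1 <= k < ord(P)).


Enumerate multiples of P until we hit Q = (3, 6):
  1P = (4, 6)
  2P = (3, 6)
Match found at i = 2.

k = 2


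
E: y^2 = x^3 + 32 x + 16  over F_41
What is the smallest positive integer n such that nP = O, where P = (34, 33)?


Compute successive multiples of P until we hit O:
  1P = (34, 33)
  2P = (16, 27)
  3P = (23, 39)
  4P = (7, 38)
  5P = (20, 13)
  6P = (20, 28)
  7P = (7, 3)
  8P = (23, 2)
  ... (continuing to 11P)
  11P = O

ord(P) = 11


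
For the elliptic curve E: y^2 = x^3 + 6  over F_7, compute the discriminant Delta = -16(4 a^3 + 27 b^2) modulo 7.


4 a^3 + 27 b^2 = 4*0^3 + 27*6^2 = 0 + 972 = 972
Delta = -16 * (972) = -15552
Delta mod 7 = 2

Delta = 2 (mod 7)


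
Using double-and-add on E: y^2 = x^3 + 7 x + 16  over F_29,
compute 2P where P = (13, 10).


k = 2 = 10_2 (binary, LSB first: 01)
Double-and-add from P = (13, 10):
  bit 0 = 0: acc unchanged = O
  bit 1 = 1: acc = O + (2, 3) = (2, 3)

2P = (2, 3)


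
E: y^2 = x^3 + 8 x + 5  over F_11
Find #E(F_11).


For each x in F_11, count y with y^2 = x^3 + 8 x + 5 mod 11:
  x = 0: RHS = 5, y in [4, 7]  -> 2 point(s)
  x = 1: RHS = 3, y in [5, 6]  -> 2 point(s)
  x = 3: RHS = 1, y in [1, 10]  -> 2 point(s)
  x = 5: RHS = 5, y in [4, 7]  -> 2 point(s)
  x = 6: RHS = 5, y in [4, 7]  -> 2 point(s)
  x = 8: RHS = 9, y in [3, 8]  -> 2 point(s)
  x = 9: RHS = 3, y in [5, 6]  -> 2 point(s)
Affine points: 14. Add the point at infinity: total = 15.

#E(F_11) = 15


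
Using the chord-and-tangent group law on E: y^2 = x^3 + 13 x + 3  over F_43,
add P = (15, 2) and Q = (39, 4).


P != Q, so use the chord formula.
s = (y2 - y1) / (x2 - x1) = (2) / (24) mod 43 = 18
x3 = s^2 - x1 - x2 mod 43 = 18^2 - 15 - 39 = 12
y3 = s (x1 - x3) - y1 mod 43 = 18 * (15 - 12) - 2 = 9

P + Q = (12, 9)


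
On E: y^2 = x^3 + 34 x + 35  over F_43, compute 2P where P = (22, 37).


Doubling: s = (3 x1^2 + a) / (2 y1)
s = (3*22^2 + 34) / (2*37) mod 43 = 41
x3 = s^2 - 2 x1 mod 43 = 41^2 - 2*22 = 3
y3 = s (x1 - x3) - y1 mod 43 = 41 * (22 - 3) - 37 = 11

2P = (3, 11)


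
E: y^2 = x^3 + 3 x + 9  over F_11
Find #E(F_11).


For each x in F_11, count y with y^2 = x^3 + 3 x + 9 mod 11:
  x = 0: RHS = 9, y in [3, 8]  -> 2 point(s)
  x = 2: RHS = 1, y in [1, 10]  -> 2 point(s)
  x = 3: RHS = 1, y in [1, 10]  -> 2 point(s)
  x = 6: RHS = 1, y in [1, 10]  -> 2 point(s)
  x = 10: RHS = 5, y in [4, 7]  -> 2 point(s)
Affine points: 10. Add the point at infinity: total = 11.

#E(F_11) = 11


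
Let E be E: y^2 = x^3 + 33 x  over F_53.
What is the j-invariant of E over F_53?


Delta = -16(4 a^3 + 27 b^2) mod 53 = 20
-1728 * (4 a)^3 = -1728 * (4*33)^3 mod 53 = 4
j = 4 * 20^(-1) mod 53 = 32

j = 32 (mod 53)


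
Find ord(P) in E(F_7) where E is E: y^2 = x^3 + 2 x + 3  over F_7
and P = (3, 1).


Compute successive multiples of P until we hit O:
  1P = (3, 1)
  2P = (3, 6)
  3P = O

ord(P) = 3


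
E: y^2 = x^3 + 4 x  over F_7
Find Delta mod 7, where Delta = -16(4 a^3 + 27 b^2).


4 a^3 + 27 b^2 = 4*4^3 + 27*0^2 = 256 + 0 = 256
Delta = -16 * (256) = -4096
Delta mod 7 = 6

Delta = 6 (mod 7)


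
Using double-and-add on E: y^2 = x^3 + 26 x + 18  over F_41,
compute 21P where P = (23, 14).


k = 21 = 10101_2 (binary, LSB first: 10101)
Double-and-add from P = (23, 14):
  bit 0 = 1: acc = O + (23, 14) = (23, 14)
  bit 1 = 0: acc unchanged = (23, 14)
  bit 2 = 1: acc = (23, 14) + (40, 14) = (19, 27)
  bit 3 = 0: acc unchanged = (19, 27)
  bit 4 = 1: acc = (19, 27) + (12, 7) = (19, 14)

21P = (19, 14)


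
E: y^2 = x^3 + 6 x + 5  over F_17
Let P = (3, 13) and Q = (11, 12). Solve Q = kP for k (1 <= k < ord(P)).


Enumerate multiples of P until we hit Q = (11, 12):
  1P = (3, 13)
  2P = (15, 11)
  3P = (8, 2)
  4P = (2, 12)
  5P = (13, 11)
  6P = (16, 10)
  7P = (6, 6)
  8P = (4, 12)
  9P = (11, 12)
Match found at i = 9.

k = 9


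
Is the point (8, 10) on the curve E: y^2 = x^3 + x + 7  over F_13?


Check whether y^2 = x^3 + 1 x + 7 (mod 13) for (x, y) = (8, 10).
LHS: y^2 = 10^2 mod 13 = 9
RHS: x^3 + 1 x + 7 = 8^3 + 1*8 + 7 mod 13 = 7
LHS != RHS

No, not on the curve


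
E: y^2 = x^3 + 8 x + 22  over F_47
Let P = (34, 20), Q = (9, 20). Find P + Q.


P != Q, so use the chord formula.
s = (y2 - y1) / (x2 - x1) = (0) / (22) mod 47 = 0
x3 = s^2 - x1 - x2 mod 47 = 0^2 - 34 - 9 = 4
y3 = s (x1 - x3) - y1 mod 47 = 0 * (34 - 4) - 20 = 27

P + Q = (4, 27)


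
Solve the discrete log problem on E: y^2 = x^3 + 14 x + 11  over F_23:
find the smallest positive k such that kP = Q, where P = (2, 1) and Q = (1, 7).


Enumerate multiples of P until we hit Q = (1, 7):
  1P = (2, 1)
  2P = (4, 19)
  3P = (6, 9)
  4P = (19, 11)
  5P = (15, 13)
  6P = (1, 7)
Match found at i = 6.

k = 6


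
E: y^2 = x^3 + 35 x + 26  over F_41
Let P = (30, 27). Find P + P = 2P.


Doubling: s = (3 x1^2 + a) / (2 y1)
s = (3*30^2 + 35) / (2*27) mod 41 = 18
x3 = s^2 - 2 x1 mod 41 = 18^2 - 2*30 = 18
y3 = s (x1 - x3) - y1 mod 41 = 18 * (30 - 18) - 27 = 25

2P = (18, 25)


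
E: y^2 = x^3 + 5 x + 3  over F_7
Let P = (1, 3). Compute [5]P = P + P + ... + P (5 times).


k = 5 = 101_2 (binary, LSB first: 101)
Double-and-add from P = (1, 3):
  bit 0 = 1: acc = O + (1, 3) = (1, 3)
  bit 1 = 0: acc unchanged = (1, 3)
  bit 2 = 1: acc = (1, 3) + (6, 5) = (1, 4)

5P = (1, 4)


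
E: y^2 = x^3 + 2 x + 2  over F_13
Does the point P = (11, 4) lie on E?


Check whether y^2 = x^3 + 2 x + 2 (mod 13) for (x, y) = (11, 4).
LHS: y^2 = 4^2 mod 13 = 3
RHS: x^3 + 2 x + 2 = 11^3 + 2*11 + 2 mod 13 = 3
LHS = RHS

Yes, on the curve


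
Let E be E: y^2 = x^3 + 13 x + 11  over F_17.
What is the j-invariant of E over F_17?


Delta = -16(4 a^3 + 27 b^2) mod 17 = 2
-1728 * (4 a)^3 = -1728 * (4*13)^3 mod 17 = 6
j = 6 * 2^(-1) mod 17 = 3

j = 3 (mod 17)


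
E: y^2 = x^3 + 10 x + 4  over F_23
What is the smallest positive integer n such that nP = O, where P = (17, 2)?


Compute successive multiples of P until we hit O:
  1P = (17, 2)
  2P = (14, 6)
  3P = (4, 19)
  4P = (18, 17)
  5P = (6, 2)
  6P = (0, 21)
  7P = (9, 8)
  8P = (22, 19)
  ... (continuing to 30P)
  30P = O

ord(P) = 30


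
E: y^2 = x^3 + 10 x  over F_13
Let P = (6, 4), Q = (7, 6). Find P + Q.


P != Q, so use the chord formula.
s = (y2 - y1) / (x2 - x1) = (2) / (1) mod 13 = 2
x3 = s^2 - x1 - x2 mod 13 = 2^2 - 6 - 7 = 4
y3 = s (x1 - x3) - y1 mod 13 = 2 * (6 - 4) - 4 = 0

P + Q = (4, 0)


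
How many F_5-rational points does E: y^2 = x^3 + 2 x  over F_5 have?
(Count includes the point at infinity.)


For each x in F_5, count y with y^2 = x^3 + 2 x + 0 mod 5:
  x = 0: RHS = 0, y in [0]  -> 1 point(s)
Affine points: 1. Add the point at infinity: total = 2.

#E(F_5) = 2


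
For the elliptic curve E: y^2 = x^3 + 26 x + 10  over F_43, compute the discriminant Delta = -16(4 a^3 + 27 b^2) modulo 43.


4 a^3 + 27 b^2 = 4*26^3 + 27*10^2 = 70304 + 2700 = 73004
Delta = -16 * (73004) = -1168064
Delta mod 43 = 31

Delta = 31 (mod 43)


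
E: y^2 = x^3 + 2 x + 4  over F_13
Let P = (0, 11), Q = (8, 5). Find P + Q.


P != Q, so use the chord formula.
s = (y2 - y1) / (x2 - x1) = (7) / (8) mod 13 = 9
x3 = s^2 - x1 - x2 mod 13 = 9^2 - 0 - 8 = 8
y3 = s (x1 - x3) - y1 mod 13 = 9 * (0 - 8) - 11 = 8

P + Q = (8, 8)


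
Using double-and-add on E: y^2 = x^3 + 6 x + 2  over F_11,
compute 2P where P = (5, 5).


k = 2 = 10_2 (binary, LSB first: 01)
Double-and-add from P = (5, 5):
  bit 0 = 0: acc unchanged = O
  bit 1 = 1: acc = O + (6, 10) = (6, 10)

2P = (6, 10)


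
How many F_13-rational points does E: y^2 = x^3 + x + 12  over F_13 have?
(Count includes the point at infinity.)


For each x in F_13, count y with y^2 = x^3 + 1 x + 12 mod 13:
  x = 0: RHS = 12, y in [5, 8]  -> 2 point(s)
  x = 1: RHS = 1, y in [1, 12]  -> 2 point(s)
  x = 2: RHS = 9, y in [3, 10]  -> 2 point(s)
  x = 3: RHS = 3, y in [4, 9]  -> 2 point(s)
  x = 5: RHS = 12, y in [5, 8]  -> 2 point(s)
  x = 6: RHS = 0, y in [0]  -> 1 point(s)
  x = 8: RHS = 12, y in [5, 8]  -> 2 point(s)
  x = 9: RHS = 9, y in [3, 10]  -> 2 point(s)
  x = 12: RHS = 10, y in [6, 7]  -> 2 point(s)
Affine points: 17. Add the point at infinity: total = 18.

#E(F_13) = 18


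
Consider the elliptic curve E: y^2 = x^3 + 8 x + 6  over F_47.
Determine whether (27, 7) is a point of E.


Check whether y^2 = x^3 + 8 x + 6 (mod 47) for (x, y) = (27, 7).
LHS: y^2 = 7^2 mod 47 = 2
RHS: x^3 + 8 x + 6 = 27^3 + 8*27 + 6 mod 47 = 24
LHS != RHS

No, not on the curve


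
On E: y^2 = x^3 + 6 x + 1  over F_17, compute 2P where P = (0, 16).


Doubling: s = (3 x1^2 + a) / (2 y1)
s = (3*0^2 + 6) / (2*16) mod 17 = 14
x3 = s^2 - 2 x1 mod 17 = 14^2 - 2*0 = 9
y3 = s (x1 - x3) - y1 mod 17 = 14 * (0 - 9) - 16 = 11

2P = (9, 11)


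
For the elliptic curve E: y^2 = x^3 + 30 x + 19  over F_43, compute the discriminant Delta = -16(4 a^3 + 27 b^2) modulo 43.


4 a^3 + 27 b^2 = 4*30^3 + 27*19^2 = 108000 + 9747 = 117747
Delta = -16 * (117747) = -1883952
Delta mod 43 = 7

Delta = 7 (mod 43)


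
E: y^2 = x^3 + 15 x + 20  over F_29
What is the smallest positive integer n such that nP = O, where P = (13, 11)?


Compute successive multiples of P until we hit O:
  1P = (13, 11)
  2P = (3, 18)
  3P = (19, 28)
  4P = (1, 23)
  5P = (16, 21)
  6P = (24, 20)
  7P = (14, 4)
  8P = (22, 23)
  ... (continuing to 34P)
  34P = O

ord(P) = 34


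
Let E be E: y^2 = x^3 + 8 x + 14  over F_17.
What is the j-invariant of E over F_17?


Delta = -16(4 a^3 + 27 b^2) mod 17 = 13
-1728 * (4 a)^3 = -1728 * (4*8)^3 mod 17 = 3
j = 3 * 13^(-1) mod 17 = 12

j = 12 (mod 17)


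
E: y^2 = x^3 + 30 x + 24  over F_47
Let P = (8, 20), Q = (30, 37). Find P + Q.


P != Q, so use the chord formula.
s = (y2 - y1) / (x2 - x1) = (17) / (22) mod 47 = 20
x3 = s^2 - x1 - x2 mod 47 = 20^2 - 8 - 30 = 33
y3 = s (x1 - x3) - y1 mod 47 = 20 * (8 - 33) - 20 = 44

P + Q = (33, 44)


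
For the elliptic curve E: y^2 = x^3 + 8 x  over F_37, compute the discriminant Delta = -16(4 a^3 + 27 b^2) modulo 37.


4 a^3 + 27 b^2 = 4*8^3 + 27*0^2 = 2048 + 0 = 2048
Delta = -16 * (2048) = -32768
Delta mod 37 = 14

Delta = 14 (mod 37)


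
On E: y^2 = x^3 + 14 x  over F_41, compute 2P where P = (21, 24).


k = 2 = 10_2 (binary, LSB first: 01)
Double-and-add from P = (21, 24):
  bit 0 = 0: acc unchanged = O
  bit 1 = 1: acc = O + (31, 34) = (31, 34)

2P = (31, 34)


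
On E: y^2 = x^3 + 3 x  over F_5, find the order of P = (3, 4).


Compute successive multiples of P until we hit O:
  1P = (3, 4)
  2P = (4, 1)
  3P = (2, 3)
  4P = (1, 3)
  5P = (0, 0)
  6P = (1, 2)
  7P = (2, 2)
  8P = (4, 4)
  ... (continuing to 10P)
  10P = O

ord(P) = 10


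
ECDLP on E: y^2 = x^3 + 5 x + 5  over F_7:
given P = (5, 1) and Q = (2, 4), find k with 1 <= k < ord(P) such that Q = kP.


Enumerate multiples of P until we hit Q = (2, 4):
  1P = (5, 1)
  2P = (1, 5)
  3P = (2, 3)
  4P = (2, 4)
Match found at i = 4.

k = 4


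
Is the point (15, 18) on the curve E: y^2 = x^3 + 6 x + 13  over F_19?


Check whether y^2 = x^3 + 6 x + 13 (mod 19) for (x, y) = (15, 18).
LHS: y^2 = 18^2 mod 19 = 1
RHS: x^3 + 6 x + 13 = 15^3 + 6*15 + 13 mod 19 = 1
LHS = RHS

Yes, on the curve


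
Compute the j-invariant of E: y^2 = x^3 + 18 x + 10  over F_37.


Delta = -16(4 a^3 + 27 b^2) mod 37 = 24
-1728 * (4 a)^3 = -1728 * (4*18)^3 mod 37 = 23
j = 23 * 24^(-1) mod 37 = 21

j = 21 (mod 37)


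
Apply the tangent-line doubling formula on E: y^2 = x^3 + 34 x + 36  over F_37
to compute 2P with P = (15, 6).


Doubling: s = (3 x1^2 + a) / (2 y1)
s = (3*15^2 + 34) / (2*6) mod 37 = 19
x3 = s^2 - 2 x1 mod 37 = 19^2 - 2*15 = 35
y3 = s (x1 - x3) - y1 mod 37 = 19 * (15 - 35) - 6 = 21

2P = (35, 21)


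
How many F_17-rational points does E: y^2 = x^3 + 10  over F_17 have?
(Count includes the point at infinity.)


For each x in F_17, count y with y^2 = x^3 + 0 x + 10 mod 17:
  x = 2: RHS = 1, y in [1, 16]  -> 2 point(s)
  x = 5: RHS = 16, y in [4, 13]  -> 2 point(s)
  x = 7: RHS = 13, y in [8, 9]  -> 2 point(s)
  x = 9: RHS = 8, y in [5, 12]  -> 2 point(s)
  x = 11: RHS = 15, y in [7, 10]  -> 2 point(s)
  x = 12: RHS = 4, y in [2, 15]  -> 2 point(s)
  x = 14: RHS = 0, y in [0]  -> 1 point(s)
  x = 15: RHS = 2, y in [6, 11]  -> 2 point(s)
  x = 16: RHS = 9, y in [3, 14]  -> 2 point(s)
Affine points: 17. Add the point at infinity: total = 18.

#E(F_17) = 18
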